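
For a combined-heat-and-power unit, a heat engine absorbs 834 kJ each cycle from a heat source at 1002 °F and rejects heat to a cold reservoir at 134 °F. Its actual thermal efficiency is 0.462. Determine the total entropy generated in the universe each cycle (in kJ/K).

ΔS_univ ≈ 0.333 kJ/K

T_H = 1002 °F → (1002 − 32) × 5/9 = 538.89 °C = 812.04 K.
T_C = 134 °F → (134 − 32) × 5/9 = 56.67 °C = 329.82 K.
W = η·Q_H = 0.462 × 834 = 385.3 kJ, so Q_C = Q_H − W = 448.7 kJ.
The hot reservoir loses entropy Q_H/T_H = 834/812.04 = 1.027 kJ/K; the cold reservoir gains Q_C/T_C = 448.7/329.82 = 1.360 kJ/K.
ΔS_univ = −Q_H/T_H + Q_C/T_C = 0.333 kJ/K (> 0, since η = 0.462 < η_Carnot = 0.594).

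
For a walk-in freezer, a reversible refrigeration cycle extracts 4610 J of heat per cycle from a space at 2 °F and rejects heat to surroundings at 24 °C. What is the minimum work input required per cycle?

T_H = 24 °C → 24 + 273.15 = 297.15 K.
T_C = 2 °F → (2 − 32) × 5/9 = -16.67 °C = 256.48 K.
COP_R = T_C/(T_H − T_C) = 256.48/40.67 = 6.3070.
W = Q_C/COP_R = 4610/6.3070 = 731 J.

W_in ≈ 731 J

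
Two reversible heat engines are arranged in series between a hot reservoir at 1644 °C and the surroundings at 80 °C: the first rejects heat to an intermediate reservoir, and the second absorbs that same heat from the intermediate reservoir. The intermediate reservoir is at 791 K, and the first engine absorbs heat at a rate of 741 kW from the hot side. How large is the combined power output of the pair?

Ẇ_total ≈ 605 kW

T_H = 1644 °C → 1644 + 273.15 = 1917.15 K.
T_C = 80 °C → 80 + 273.15 = 353.15 K.
Two reversible stages in series are equivalent to a single Carnot engine between T_H and T_C, so η_total = 1 − T_C/T_H = 1 − 353.15/1917.15 = 0.8158.
W_total = η_total · Q_H = 0.8158 × 741 = 605 kW.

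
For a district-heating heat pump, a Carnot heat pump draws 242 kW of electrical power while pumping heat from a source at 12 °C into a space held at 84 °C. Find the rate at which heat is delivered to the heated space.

Q̇_H ≈ 1200 kW

T_H = 84 °C → 84 + 273.15 = 357.15 K.
T_C = 12 °C → 12 + 273.15 = 285.15 K.
For a reversible heat pump, COP_HP = T_H/(T_H − T_C) = 357.15/72.00 = 4.9604.
Q_H = COP_HP · W = 4.9604 × 242 = 1200 kW.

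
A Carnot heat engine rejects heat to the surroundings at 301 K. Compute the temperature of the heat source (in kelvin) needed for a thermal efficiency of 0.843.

T_H ≈ 1917 K

From η = 1 − T_C/T_H, solving for T_H gives T_H = T_C/(1 − η) = 301.00/(1 − 0.843) = 1917 K.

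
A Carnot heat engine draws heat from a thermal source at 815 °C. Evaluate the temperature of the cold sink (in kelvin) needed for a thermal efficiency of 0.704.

T_C ≈ 322.1 K

T_H = 815 °C → 815 + 273.15 = 1088.15 K.
From η = 1 − T_C/T_H, T_C = T_H·(1 − η) = 1088.15 × (1 − 0.704) = 322.1 K.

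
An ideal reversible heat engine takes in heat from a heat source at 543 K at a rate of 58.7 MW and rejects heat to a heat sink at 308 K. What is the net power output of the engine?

Ẇ ≈ 25.4 MW

Since the cycle is reversible, η = 1 − T_C/T_H = 1 − 308.00/543.00 = 0.4328.
W = η·Q_H = 0.4328 × 58.7 = 25.4 MW.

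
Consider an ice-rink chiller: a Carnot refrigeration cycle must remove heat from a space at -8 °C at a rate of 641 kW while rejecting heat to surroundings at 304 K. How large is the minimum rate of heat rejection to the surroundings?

T_C = -8 °C → -8 + 273.15 = 265.15 K.
For a reversible cycle Q_H/Q_C = T_H/T_C, so Q_H = Q_C·T_H/T_C = 641 × 304.00/265.15 = 735 kW.

Q̇_H ≈ 735 kW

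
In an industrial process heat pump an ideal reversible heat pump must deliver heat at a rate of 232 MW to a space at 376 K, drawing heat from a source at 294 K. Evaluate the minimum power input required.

For a reversible heat pump, COP_HP = T_H/(T_H − T_C) = 376.00/82.00 = 4.5854.
W = Q_H/COP_HP = 232/4.5854 = 50.6 MW.

Ẇ_in ≈ 50.6 MW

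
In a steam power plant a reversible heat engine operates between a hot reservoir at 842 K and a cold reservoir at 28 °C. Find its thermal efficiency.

T_C = 28 °C → 28 + 273.15 = 301.15 K.
The Carnot efficiency is η = 1 − T_C/T_H = 1 − 301.15/842.00 = 0.642.

η ≈ 0.642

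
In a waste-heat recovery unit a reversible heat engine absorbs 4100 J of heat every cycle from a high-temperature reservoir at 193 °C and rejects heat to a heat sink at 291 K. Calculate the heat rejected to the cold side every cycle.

Q_C ≈ 2560 J

T_H = 193 °C → 193 + 273.15 = 466.15 K.
Carnot efficiency: η = 1 − T_C/T_H = 1 − 291.00/466.15 = 0.3757.
For a reversible cycle Q_C/Q_H = T_C/T_H, so Q_C = 4100 × 291.00/466.15 = 2560 J.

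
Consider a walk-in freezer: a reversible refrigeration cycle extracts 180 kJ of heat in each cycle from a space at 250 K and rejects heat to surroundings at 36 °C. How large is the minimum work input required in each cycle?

W_in ≈ 42.6 kJ

T_H = 36 °C → 36 + 273.15 = 309.15 K.
The reversible coefficient of performance is COP_R = T_C/(T_H − T_C) = 250.00/59.15 = 4.2265.
W = Q_C/COP_R = 180/4.2265 = 42.6 kJ.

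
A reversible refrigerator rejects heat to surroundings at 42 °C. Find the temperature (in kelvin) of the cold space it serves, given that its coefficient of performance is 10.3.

T_C ≈ 287 K

T_H = 42 °C → 42 + 273.15 = 315.15 K.
COP_R = T_C/(T_H − T_C) ⇒ T_C = T_H·COP_R/(1 + COP_R) = 315.15 × 10.3/(1 + 10.3) = 287 K.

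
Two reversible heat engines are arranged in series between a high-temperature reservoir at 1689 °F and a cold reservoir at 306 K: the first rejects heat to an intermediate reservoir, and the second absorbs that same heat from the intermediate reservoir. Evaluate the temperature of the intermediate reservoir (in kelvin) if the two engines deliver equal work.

T_H = 1689 °F → (1689 − 32) × 5/9 = 920.56 °C = 1193.71 K.
For reversible stages Q_m = Q_H·(T_m/T_H). Setting W₁ = Q_H(1 − T_m/T_H) equal to W₂ = Q_m(1 − T_C/T_m) = Q_H·(T_m − T_C)/T_H gives T_H − T_m = T_m − T_C, so T_m = (T_H + T_C)/2 = (1193.71 + 306.00)/2 = 749.9 K.

T_m ≈ 749.9 K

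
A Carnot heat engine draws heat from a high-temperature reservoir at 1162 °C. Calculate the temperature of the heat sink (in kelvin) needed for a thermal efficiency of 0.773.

T_H = 1162 °C → 1162 + 273.15 = 1435.15 K.
From η = 1 − T_C/T_H, T_C = T_H·(1 − η) = 1435.15 × (1 − 0.773) = 326 K.

T_C ≈ 326 K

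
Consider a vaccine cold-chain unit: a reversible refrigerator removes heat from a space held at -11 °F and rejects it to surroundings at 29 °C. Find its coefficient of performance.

T_H = 29 °C → 29 + 273.15 = 302.15 K.
T_C = -11 °F → (-11 − 32) × 5/9 = -23.89 °C = 249.26 K.
Carnot COP: COP_R = T_C/(T_H − T_C) = 249.26/(302.15 − 249.26) = 4.71.

COP_R ≈ 4.71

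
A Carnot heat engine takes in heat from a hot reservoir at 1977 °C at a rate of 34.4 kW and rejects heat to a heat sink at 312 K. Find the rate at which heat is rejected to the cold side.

T_H = 1977 °C → 1977 + 273.15 = 2250.15 K.
For a reversible engine, η = 1 − T_C/T_H = 1 − 312.00/2250.15 = 0.8613.
For a reversible cycle Q_C/Q_H = T_C/T_H, so Q_C = 34.4 × 312.00/2250.15 = 4.770 kW.

Q̇_C ≈ 4.770 kW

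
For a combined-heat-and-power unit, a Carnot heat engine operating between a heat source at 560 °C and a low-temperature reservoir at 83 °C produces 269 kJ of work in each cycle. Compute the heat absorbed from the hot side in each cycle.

Q_H ≈ 470 kJ

T_H = 560 °C → 560 + 273.15 = 833.15 K.
T_C = 83 °C → 83 + 273.15 = 356.15 K.
η_rev = 1 − T_C/T_H = 1 − 356.15/833.15 = 0.5725.
Q_H = W/η = 269/0.5725 = 470 kJ.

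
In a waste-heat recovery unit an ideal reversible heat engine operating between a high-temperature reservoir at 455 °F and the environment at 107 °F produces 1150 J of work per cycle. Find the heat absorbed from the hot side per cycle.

T_H = 455 °F → (455 − 32) × 5/9 = 235.00 °C = 508.15 K.
T_C = 107 °F → (107 − 32) × 5/9 = 41.67 °C = 314.82 K.
Since the cycle is reversible, η = 1 − T_C/T_H = 1 − 314.82/508.15 = 0.3805.
Q_H = W/η = 1150/0.3805 = 3023 J.

Q_H ≈ 3023 J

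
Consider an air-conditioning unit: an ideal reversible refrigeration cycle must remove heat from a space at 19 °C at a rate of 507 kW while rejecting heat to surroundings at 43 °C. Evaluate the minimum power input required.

Ẇ_in ≈ 41.65 kW

T_H = 43 °C → 43 + 273.15 = 316.15 K.
T_C = 19 °C → 19 + 273.15 = 292.15 K.
COP_R = T_C/(T_H − T_C) = 292.15/24.00 = 12.1729.
W = Q_C/COP_R = 507/12.1729 = 41.65 kW.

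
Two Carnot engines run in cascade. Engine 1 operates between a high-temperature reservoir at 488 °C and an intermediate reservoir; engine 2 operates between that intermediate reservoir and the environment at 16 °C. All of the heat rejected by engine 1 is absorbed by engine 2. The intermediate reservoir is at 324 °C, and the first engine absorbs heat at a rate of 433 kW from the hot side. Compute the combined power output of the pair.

Ẇ_total ≈ 268.5 kW

T_H = 488 °C → 488 + 273.15 = 761.15 K.
T_C = 16 °C → 16 + 273.15 = 289.15 K.
Two reversible stages in series are equivalent to a single Carnot engine between T_H and T_C, so η_total = 1 − T_C/T_H = 1 − 289.15/761.15 = 0.6201.
W_total = η_total · Q_H = 0.6201 × 433 = 268.5 kW.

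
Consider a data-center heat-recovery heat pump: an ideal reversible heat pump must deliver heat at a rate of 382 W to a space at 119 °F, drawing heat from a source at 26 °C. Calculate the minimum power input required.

Ẇ_in ≈ 26.5 W

T_H = 119 °F → (119 − 32) × 5/9 = 48.33 °C = 321.48 K.
T_C = 26 °C → 26 + 273.15 = 299.15 K.
COP_HP = T_H/(T_H − T_C) = 321.48/22.33 = 14.3948.
W = Q_H/COP_HP = 382/14.3948 = 26.5 W.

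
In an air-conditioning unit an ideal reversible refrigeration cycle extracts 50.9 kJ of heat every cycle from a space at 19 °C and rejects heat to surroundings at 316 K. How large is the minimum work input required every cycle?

W_in ≈ 4.16 kJ

T_C = 19 °C → 19 + 273.15 = 292.15 K.
COP_R = T_C/(T_H − T_C) = 292.15/23.85 = 12.2495.
W = Q_C/COP_R = 50.9/12.2495 = 4.16 kJ.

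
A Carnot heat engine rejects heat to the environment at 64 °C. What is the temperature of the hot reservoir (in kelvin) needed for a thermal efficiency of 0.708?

T_C = 64 °C → 64 + 273.15 = 337.15 K.
From η = 1 − T_C/T_H, solving for T_H gives T_H = T_C/(1 − η) = 337.15/(1 − 0.708) = 1155 K.

T_H ≈ 1155 K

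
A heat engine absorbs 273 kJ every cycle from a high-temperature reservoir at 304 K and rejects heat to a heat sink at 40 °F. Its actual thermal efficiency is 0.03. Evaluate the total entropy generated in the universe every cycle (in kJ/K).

T_C = 40 °F → (40 − 32) × 5/9 = 4.44 °C = 277.59 K.
W = η·Q_H = 0.03 × 273 = 8.190 kJ, so Q_C = Q_H − W = 264.8 kJ.
Entropy balance on the reservoirs: −Q_H/T_H = -0.8980 kJ/K, +Q_C/T_C = 0.9539 kJ/K.
ΔS_univ = −Q_H/T_H + Q_C/T_C = 0.0559 kJ/K (> 0, since η = 0.03 < η_Carnot = 0.087).

ΔS_univ ≈ 0.0559 kJ/K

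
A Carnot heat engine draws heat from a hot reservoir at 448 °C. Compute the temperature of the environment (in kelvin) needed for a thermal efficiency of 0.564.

T_H = 448 °C → 448 + 273.15 = 721.15 K.
From η = 1 − T_C/T_H, T_C = T_H·(1 − η) = 721.15 × (1 − 0.564) = 314 K.

T_C ≈ 314 K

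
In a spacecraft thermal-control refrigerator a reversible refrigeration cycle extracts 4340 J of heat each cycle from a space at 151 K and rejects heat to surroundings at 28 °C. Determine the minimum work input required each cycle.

W_in ≈ 4320 J

T_H = 28 °C → 28 + 273.15 = 301.15 K.
Carnot COP: COP_R = T_C/(T_H − T_C) = 151.00/150.15 = 1.0057.
W = Q_C/COP_R = 4340/1.0057 = 4320 J.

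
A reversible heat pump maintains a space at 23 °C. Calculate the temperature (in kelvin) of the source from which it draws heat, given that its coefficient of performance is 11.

T_C ≈ 269.2 K

T_H = 23 °C → 23 + 273.15 = 296.15 K.
COP_HP = T_H/(T_H − T_C) ⇒ T_C = T_H·(COP_HP − 1)/COP_HP = 296.15 × (11 − 1)/11 = 269.2 K.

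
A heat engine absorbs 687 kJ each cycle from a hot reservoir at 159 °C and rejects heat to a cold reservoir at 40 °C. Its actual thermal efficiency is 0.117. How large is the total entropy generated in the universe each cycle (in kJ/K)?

T_H = 159 °C → 159 + 273.15 = 432.15 K.
T_C = 40 °C → 40 + 273.15 = 313.15 K.
W = η·Q_H = 0.117 × 687 = 80.38 kJ, so Q_C = Q_H − W = 606.6 kJ.
Reservoir entropy changes: ΔS_H = −Q_H/T_H = −687/432.15 = -1.590 kJ/K and ΔS_C = +Q_C/T_C = 606.6/313.15 = 1.937 kJ/K.
ΔS_univ = −Q_H/T_H + Q_C/T_C = 0.347 kJ/K (> 0, since η = 0.117 < η_Carnot = 0.275).

ΔS_univ ≈ 0.347 kJ/K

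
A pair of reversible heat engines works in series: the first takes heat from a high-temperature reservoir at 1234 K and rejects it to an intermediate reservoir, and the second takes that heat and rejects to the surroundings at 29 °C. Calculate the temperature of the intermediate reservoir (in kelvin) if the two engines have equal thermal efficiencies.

T_m ≈ 610.6 K

T_C = 29 °C → 29 + 273.15 = 302.15 K.
Equal efficiencies require 1 − T_m/T_H = 1 − T_C/T_m, i.e. T_m/T_H = T_C/T_m, so T_m = √(T_H·T_C) = √(1234.00 × 302.15) = 610.6 K.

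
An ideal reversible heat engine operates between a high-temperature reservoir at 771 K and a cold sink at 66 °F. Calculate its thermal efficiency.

η ≈ 0.621

T_C = 66 °F → (66 − 32) × 5/9 = 18.89 °C = 292.04 K.
Carnot efficiency: η = 1 − T_C/T_H = 1 − 292.04/771.00 = 0.621.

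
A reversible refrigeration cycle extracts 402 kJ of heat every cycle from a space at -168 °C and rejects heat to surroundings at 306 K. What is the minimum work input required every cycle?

T_C = -168 °C → -168 + 273.15 = 105.15 K.
COP_R = T_C/(T_H − T_C) = 105.15/200.85 = 0.5235.
W = Q_C/COP_R = 402/0.5235 = 767.9 kJ.

W_in ≈ 767.9 kJ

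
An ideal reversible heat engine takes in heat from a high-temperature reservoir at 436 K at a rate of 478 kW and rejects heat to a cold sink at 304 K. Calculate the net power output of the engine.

Ẇ ≈ 145 kW

For a reversible engine, η = 1 − T_C/T_H = 1 − 304.00/436.00 = 0.3028.
W = η·Q_H = 0.3028 × 478 = 145 kW.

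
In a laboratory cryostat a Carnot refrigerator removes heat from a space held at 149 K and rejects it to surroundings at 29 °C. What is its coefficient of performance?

COP_R ≈ 0.973

T_H = 29 °C → 29 + 273.15 = 302.15 K.
For a reversible refrigerator, COP_R = T_C/(T_H − T_C) = 149.00/(302.15 − 149.00) = 0.973.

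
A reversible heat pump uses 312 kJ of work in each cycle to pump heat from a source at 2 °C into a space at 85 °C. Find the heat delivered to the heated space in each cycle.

Q_H ≈ 1346 kJ

T_H = 85 °C → 85 + 273.15 = 358.15 K.
T_C = 2 °C → 2 + 273.15 = 275.15 K.
The Carnot heat-pump COP is COP_HP = T_H/(T_H − T_C) = 358.15/83.00 = 4.3151.
Q_H = COP_HP · W = 4.3151 × 312 = 1346 kJ.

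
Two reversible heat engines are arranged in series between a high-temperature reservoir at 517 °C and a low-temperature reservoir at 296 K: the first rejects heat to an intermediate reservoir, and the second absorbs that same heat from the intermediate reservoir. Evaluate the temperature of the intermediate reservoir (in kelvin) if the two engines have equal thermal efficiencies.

T_m ≈ 483.6 K

T_H = 517 °C → 517 + 273.15 = 790.15 K.
Equal efficiencies require 1 − T_m/T_H = 1 − T_C/T_m, i.e. T_m/T_H = T_C/T_m, so T_m = √(T_H·T_C) = √(790.15 × 296.00) = 483.6 K.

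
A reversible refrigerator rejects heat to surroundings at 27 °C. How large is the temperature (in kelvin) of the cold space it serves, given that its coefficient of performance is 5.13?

T_C ≈ 251 K

T_H = 27 °C → 27 + 273.15 = 300.15 K.
COP_R = T_C/(T_H − T_C) ⇒ T_C = T_H·COP_R/(1 + COP_R) = 300.15 × 5.13/(1 + 5.13) = 251 K.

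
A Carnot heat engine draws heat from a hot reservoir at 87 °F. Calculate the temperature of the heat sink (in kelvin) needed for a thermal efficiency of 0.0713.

T_H = 87 °F → (87 − 32) × 5/9 = 30.56 °C = 303.71 K.
From η = 1 − T_C/T_H, T_C = T_H·(1 − η) = 303.71 × (1 − 0.0713) = 282 K.

T_C ≈ 282 K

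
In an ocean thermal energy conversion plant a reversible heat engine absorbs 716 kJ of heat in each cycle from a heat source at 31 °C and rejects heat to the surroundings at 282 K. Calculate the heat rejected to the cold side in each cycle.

Q_C ≈ 664 kJ

T_H = 31 °C → 31 + 273.15 = 304.15 K.
Carnot efficiency: η = 1 − T_C/T_H = 1 − 282.00/304.15 = 0.0728.
For a reversible cycle Q_C/Q_H = T_C/T_H, so Q_C = 716 × 282.00/304.15 = 664 kJ.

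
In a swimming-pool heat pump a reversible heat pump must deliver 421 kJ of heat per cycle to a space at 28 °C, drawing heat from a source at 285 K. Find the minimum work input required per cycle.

W_in ≈ 22.6 kJ

T_H = 28 °C → 28 + 273.15 = 301.15 K.
Reversible heating COP: COP_HP = T_H/(T_H − T_C) = 301.15/16.15 = 18.6471.
W = Q_H/COP_HP = 421/18.6471 = 22.6 kJ.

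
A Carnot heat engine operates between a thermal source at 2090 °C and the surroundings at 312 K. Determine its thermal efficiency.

η ≈ 0.868

T_H = 2090 °C → 2090 + 273.15 = 2363.15 K.
Since the cycle is reversible, η = 1 − T_C/T_H = 1 − 312.00/2363.15 = 0.868.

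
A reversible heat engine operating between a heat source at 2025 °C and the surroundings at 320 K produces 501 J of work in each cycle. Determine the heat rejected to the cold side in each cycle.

Q_C ≈ 81.05 J

T_H = 2025 °C → 2025 + 273.15 = 2298.15 K.
Carnot efficiency: η = 1 − T_C/T_H = 1 − 320.00/2298.15 = 0.8608.
Since Q_C/Q_H = T_C/T_H and Q_H = W/η, Q_C = W·T_C/(T_H − T_C) = 501 × 320.00/1978.15 = 81.05 J.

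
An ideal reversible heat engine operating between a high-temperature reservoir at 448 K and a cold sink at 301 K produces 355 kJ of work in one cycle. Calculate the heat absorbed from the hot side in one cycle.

Q_H ≈ 1080 kJ

Carnot efficiency: η = 1 − T_C/T_H = 1 − 301.00/448.00 = 0.3281.
Q_H = W/η = 355/0.3281 = 1080 kJ.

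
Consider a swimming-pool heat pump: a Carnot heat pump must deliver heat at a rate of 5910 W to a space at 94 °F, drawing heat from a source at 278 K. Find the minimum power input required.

T_H = 94 °F → (94 − 32) × 5/9 = 34.44 °C = 307.59 K.
The Carnot heat-pump COP is COP_HP = T_H/(T_H − T_C) = 307.59/29.59 = 10.3937.
W = Q_H/COP_HP = 5910/10.3937 = 569 W.

Ẇ_in ≈ 569 W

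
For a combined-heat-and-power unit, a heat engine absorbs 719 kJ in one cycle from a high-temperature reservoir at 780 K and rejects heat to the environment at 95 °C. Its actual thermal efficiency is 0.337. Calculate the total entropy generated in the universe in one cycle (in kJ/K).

ΔS_univ ≈ 0.373 kJ/K

T_C = 95 °C → 95 + 273.15 = 368.15 K.
W = η·Q_H = 0.337 × 719 = 242.3 kJ, so Q_C = Q_H − W = 476.7 kJ.
Entropy balance on the reservoirs: −Q_H/T_H = -0.9218 kJ/K, +Q_C/T_C = 1.295 kJ/K.
ΔS_univ = −Q_H/T_H + Q_C/T_C = 0.373 kJ/K (> 0, since η = 0.337 < η_Carnot = 0.528).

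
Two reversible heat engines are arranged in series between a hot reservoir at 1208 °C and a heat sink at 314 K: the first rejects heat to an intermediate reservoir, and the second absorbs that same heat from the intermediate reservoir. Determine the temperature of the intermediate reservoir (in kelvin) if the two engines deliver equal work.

T_m ≈ 898 K

T_H = 1208 °C → 1208 + 273.15 = 1481.15 K.
For reversible stages Q_m = Q_H·(T_m/T_H). Setting W₁ = Q_H(1 − T_m/T_H) equal to W₂ = Q_m(1 − T_C/T_m) = Q_H·(T_m − T_C)/T_H gives T_H − T_m = T_m − T_C, so T_m = (T_H + T_C)/2 = (1481.15 + 314.00)/2 = 898 K.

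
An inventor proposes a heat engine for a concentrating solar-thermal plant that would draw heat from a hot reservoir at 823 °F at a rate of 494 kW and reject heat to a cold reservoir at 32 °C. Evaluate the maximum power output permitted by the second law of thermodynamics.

Ẇ_max ≈ 282 kW

T_H = 823 °F → (823 − 32) × 5/9 = 439.44 °C = 712.59 K.
T_C = 32 °C → 32 + 273.15 = 305.15 K.
The upper bound on efficiency is η_max = 1 − T_C/T_H = 1 − 305.15/712.59 = 0.5718.
W_max = η_max · Q_H = 0.5718 × 494 = 282 kW.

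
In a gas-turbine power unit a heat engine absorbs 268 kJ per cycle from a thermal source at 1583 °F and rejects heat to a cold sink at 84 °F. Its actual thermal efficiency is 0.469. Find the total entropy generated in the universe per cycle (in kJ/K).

ΔS_univ ≈ 0.2350 kJ/K

T_H = 1583 °F → (1583 − 32) × 5/9 = 861.67 °C = 1134.82 K.
T_C = 84 °F → (84 − 32) × 5/9 = 28.89 °C = 302.04 K.
W = η·Q_H = 0.469 × 268 = 125.7 kJ, so Q_C = Q_H − W = 142.3 kJ.
Reservoir entropy changes: ΔS_H = −Q_H/T_H = −268/1134.82 = -0.2362 kJ/K and ΔS_C = +Q_C/T_C = 142.3/302.04 = 0.4712 kJ/K.
ΔS_univ = −Q_H/T_H + Q_C/T_C = 0.2350 kJ/K (> 0, since η = 0.469 < η_Carnot = 0.734).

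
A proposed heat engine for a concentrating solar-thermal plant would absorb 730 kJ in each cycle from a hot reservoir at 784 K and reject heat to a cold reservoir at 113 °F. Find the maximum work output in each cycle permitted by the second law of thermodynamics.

W_max ≈ 434 kJ

T_C = 113 °F → (113 − 32) × 5/9 = 45.00 °C = 318.15 K.
The second-law ceiling is the Carnot efficiency, η_max = 1 − T_C/T_H = 1 − 318.15/784.00 = 0.5942.
W_max = η_max · Q_H = 0.5942 × 730 = 434 kJ.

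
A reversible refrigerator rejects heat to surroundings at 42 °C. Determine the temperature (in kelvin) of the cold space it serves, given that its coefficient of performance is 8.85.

T_H = 42 °C → 42 + 273.15 = 315.15 K.
COP_R = T_C/(T_H − T_C) ⇒ T_C = T_H·COP_R/(1 + COP_R) = 315.15 × 8.85/(1 + 8.85) = 283 K.

T_C ≈ 283 K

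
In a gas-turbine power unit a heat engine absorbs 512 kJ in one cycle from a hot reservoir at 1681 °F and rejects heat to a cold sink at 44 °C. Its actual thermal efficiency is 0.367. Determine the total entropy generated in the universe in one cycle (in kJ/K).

ΔS_univ ≈ 0.5914 kJ/K

T_H = 1681 °F → (1681 − 32) × 5/9 = 916.11 °C = 1189.26 K.
T_C = 44 °C → 44 + 273.15 = 317.15 K.
W = η·Q_H = 0.367 × 512 = 187.9 kJ, so Q_C = Q_H − W = 324.1 kJ.
The hot reservoir loses entropy Q_H/T_H = 512/1189.26 = 0.4305 kJ/K; the cold reservoir gains Q_C/T_C = 324.1/317.15 = 1.022 kJ/K.
ΔS_univ = −Q_H/T_H + Q_C/T_C = 0.5914 kJ/K (> 0, since η = 0.367 < η_Carnot = 0.733).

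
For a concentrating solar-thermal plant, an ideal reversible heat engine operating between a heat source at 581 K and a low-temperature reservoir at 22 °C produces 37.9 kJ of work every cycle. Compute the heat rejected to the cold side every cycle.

T_C = 22 °C → 22 + 273.15 = 295.15 K.
Carnot efficiency: η = 1 − T_C/T_H = 1 − 295.15/581.00 = 0.4920.
Since Q_C/Q_H = T_C/T_H and Q_H = W/η, Q_C = W·T_C/(T_H − T_C) = 37.9 × 295.15/285.85 = 39.1 kJ.

Q_C ≈ 39.1 kJ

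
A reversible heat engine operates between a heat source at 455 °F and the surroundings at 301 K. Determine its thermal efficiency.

T_H = 455 °F → (455 − 32) × 5/9 = 235.00 °C = 508.15 K.
Since the cycle is reversible, η = 1 − T_C/T_H = 1 − 301.00/508.15 = 0.408.

η ≈ 0.408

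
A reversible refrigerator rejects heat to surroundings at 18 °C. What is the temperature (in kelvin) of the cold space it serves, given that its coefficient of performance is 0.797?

T_C ≈ 129.1 K

T_H = 18 °C → 18 + 273.15 = 291.15 K.
COP_R = T_C/(T_H − T_C) ⇒ T_C = T_H·COP_R/(1 + COP_R) = 291.15 × 0.797/(1 + 0.797) = 129.1 K.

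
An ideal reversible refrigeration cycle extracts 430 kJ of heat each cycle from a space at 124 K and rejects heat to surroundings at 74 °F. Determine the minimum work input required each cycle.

T_H = 74 °F → (74 − 32) × 5/9 = 23.33 °C = 296.48 K.
For a reversible refrigerator, COP_R = T_C/(T_H − T_C) = 124.00/172.48 = 0.7189.
W = Q_C/COP_R = 430/0.7189 = 598 kJ.

W_in ≈ 598 kJ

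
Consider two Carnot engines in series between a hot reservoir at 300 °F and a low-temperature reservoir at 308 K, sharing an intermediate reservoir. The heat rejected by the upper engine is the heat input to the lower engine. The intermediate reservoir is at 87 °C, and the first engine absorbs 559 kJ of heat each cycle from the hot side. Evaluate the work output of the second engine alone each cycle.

T_H = 300 °F → (300 − 32) × 5/9 = 148.89 °C = 422.04 K.
T_m = 87 °C → 87 + 273.15 = 360.15 K.
Heat entering the second stage: Q_m = Q_H·(T_m/T_H) = 559 × 360.15/422.04 = 477.0 kJ.
Second-stage efficiency η₂ = 1 − T_C/T_m = 1 − 308.00/360.15 = 0.1448, so W₂ = η₂·Q_m = 69.07 kJ.

W₂ ≈ 69.07 kJ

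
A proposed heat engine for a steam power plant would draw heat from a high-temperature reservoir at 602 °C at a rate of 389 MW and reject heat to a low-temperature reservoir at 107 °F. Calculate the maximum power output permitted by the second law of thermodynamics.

Ẇ_max ≈ 249 MW

T_H = 602 °C → 602 + 273.15 = 875.15 K.
T_C = 107 °F → (107 − 32) × 5/9 = 41.67 °C = 314.82 K.
The second-law ceiling is the Carnot efficiency, η_max = 1 − T_C/T_H = 1 − 314.82/875.15 = 0.6403.
W_max = η_max · Q_H = 0.6403 × 389 = 249 MW.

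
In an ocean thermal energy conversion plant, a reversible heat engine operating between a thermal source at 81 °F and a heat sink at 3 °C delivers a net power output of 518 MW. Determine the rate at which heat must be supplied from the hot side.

Q̇_H ≈ 6424 MW

T_H = 81 °F → (81 − 32) × 5/9 = 27.22 °C = 300.37 K.
T_C = 3 °C → 3 + 273.15 = 276.15 K.
Carnot efficiency: η = 1 − T_C/T_H = 1 − 276.15/300.37 = 0.0806.
Q_H = W/η = 518/0.0806 = 6424 MW.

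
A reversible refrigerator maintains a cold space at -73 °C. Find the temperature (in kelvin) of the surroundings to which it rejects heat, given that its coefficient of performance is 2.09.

T_H ≈ 296 K

T_C = -73 °C → -73 + 273.15 = 200.15 K.
COP_R = T_C/(T_H − T_C) ⇒ T_H = T_C·(1 + 1/COP_R) = 200.15 × (1 + 1/2.09) = 296 K.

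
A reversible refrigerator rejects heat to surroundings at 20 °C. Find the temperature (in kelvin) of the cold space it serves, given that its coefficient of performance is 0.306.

T_H = 20 °C → 20 + 273.15 = 293.15 K.
COP_R = T_C/(T_H − T_C) ⇒ T_C = T_H·COP_R/(1 + COP_R) = 293.15 × 0.306/(1 + 0.306) = 68.7 K.

T_C ≈ 68.7 K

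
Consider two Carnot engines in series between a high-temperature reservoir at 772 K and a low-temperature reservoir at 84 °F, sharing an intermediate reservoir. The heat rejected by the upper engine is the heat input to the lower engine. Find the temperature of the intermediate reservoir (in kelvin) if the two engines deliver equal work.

T_m ≈ 537.0 K

T_C = 84 °F → (84 − 32) × 5/9 = 28.89 °C = 302.04 K.
For reversible stages Q_m = Q_H·(T_m/T_H). Setting W₁ = Q_H(1 − T_m/T_H) equal to W₂ = Q_m(1 − T_C/T_m) = Q_H·(T_m − T_C)/T_H gives T_H − T_m = T_m − T_C, so T_m = (T_H + T_C)/2 = (772.00 + 302.04)/2 = 537.0 K.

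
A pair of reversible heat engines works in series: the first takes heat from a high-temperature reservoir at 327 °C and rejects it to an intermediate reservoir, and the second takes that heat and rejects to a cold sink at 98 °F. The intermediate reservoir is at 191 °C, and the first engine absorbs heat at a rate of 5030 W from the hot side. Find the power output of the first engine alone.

T_H = 327 °C → 327 + 273.15 = 600.15 K.
T_C = 98 °F → (98 − 32) × 5/9 = 36.67 °C = 309.82 K.
T_m = 191 °C → 191 + 273.15 = 464.15 K.
First-stage efficiency η₁ = 1 − T_m/T_H = 1 − 464.15/600.15 = 0.2266.
W₁ = η₁·Q_H = 0.2266 × 5030 = 1140 W.

Ẇ₁ ≈ 1140 W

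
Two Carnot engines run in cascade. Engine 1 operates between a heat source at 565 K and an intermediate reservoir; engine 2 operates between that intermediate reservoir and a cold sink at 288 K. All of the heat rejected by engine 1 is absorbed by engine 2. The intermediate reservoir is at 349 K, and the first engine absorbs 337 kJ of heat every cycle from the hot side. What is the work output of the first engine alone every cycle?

First-stage efficiency η₁ = 1 − T_m/T_H = 1 − 349.00/565.00 = 0.3823.
W₁ = η₁·Q_H = 0.3823 × 337 = 128.8 kJ.

W₁ ≈ 128.8 kJ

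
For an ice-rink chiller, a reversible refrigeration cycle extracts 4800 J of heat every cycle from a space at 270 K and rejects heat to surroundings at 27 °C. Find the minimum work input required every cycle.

T_H = 27 °C → 27 + 273.15 = 300.15 K.
For a reversible refrigerator, COP_R = T_C/(T_H − T_C) = 270.00/30.15 = 8.9552.
W = Q_C/COP_R = 4800/8.9552 = 536 J.

W_in ≈ 536 J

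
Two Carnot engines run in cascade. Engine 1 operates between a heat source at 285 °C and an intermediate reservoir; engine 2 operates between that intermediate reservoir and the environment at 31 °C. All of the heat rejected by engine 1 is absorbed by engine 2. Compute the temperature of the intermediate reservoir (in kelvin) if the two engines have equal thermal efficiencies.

T_m ≈ 412.0 K

T_H = 285 °C → 285 + 273.15 = 558.15 K.
T_C = 31 °C → 31 + 273.15 = 304.15 K.
Equal efficiencies require 1 − T_m/T_H = 1 − T_C/T_m, i.e. T_m/T_H = T_C/T_m, so T_m = √(T_H·T_C) = √(558.15 × 304.15) = 412.0 K.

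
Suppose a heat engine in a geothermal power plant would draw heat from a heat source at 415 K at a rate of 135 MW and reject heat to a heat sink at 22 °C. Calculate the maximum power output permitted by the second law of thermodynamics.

Ẇ_max ≈ 39.0 MW

T_C = 22 °C → 22 + 273.15 = 295.15 K.
By the Carnot theorem, η_max = 1 − T_C/T_H = 1 − 295.15/415.00 = 0.2888.
W_max = η_max · Q_H = 0.2888 × 135 = 39.0 MW.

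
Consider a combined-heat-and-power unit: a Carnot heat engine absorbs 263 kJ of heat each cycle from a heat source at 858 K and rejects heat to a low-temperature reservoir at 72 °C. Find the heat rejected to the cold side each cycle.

Q_C ≈ 106 kJ

T_C = 72 °C → 72 + 273.15 = 345.15 K.
Carnot efficiency: η = 1 − T_C/T_H = 1 − 345.15/858.00 = 0.5977.
For a reversible cycle Q_C/Q_H = T_C/T_H, so Q_C = 263 × 345.15/858.00 = 106 kJ.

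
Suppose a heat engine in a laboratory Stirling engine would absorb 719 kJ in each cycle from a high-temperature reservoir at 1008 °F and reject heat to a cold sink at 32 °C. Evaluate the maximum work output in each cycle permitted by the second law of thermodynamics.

T_H = 1008 °F → (1008 − 32) × 5/9 = 542.22 °C = 815.37 K.
T_C = 32 °C → 32 + 273.15 = 305.15 K.
No engine can exceed the Carnot limit: η_max = 1 − T_C/T_H = 1 − 305.15/815.37 = 0.6258.
W_max = η_max · Q_H = 0.6258 × 719 = 450 kJ.

W_max ≈ 450 kJ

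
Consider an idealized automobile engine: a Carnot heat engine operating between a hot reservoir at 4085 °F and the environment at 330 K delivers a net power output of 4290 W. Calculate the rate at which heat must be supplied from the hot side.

T_H = 4085 °F → (4085 − 32) × 5/9 = 2251.67 °C = 2524.82 K.
Since the cycle is reversible, η = 1 − T_C/T_H = 1 − 330.00/2524.82 = 0.8693.
Q_H = W/η = 4290/0.8693 = 4935 W.

Q̇_H ≈ 4935 W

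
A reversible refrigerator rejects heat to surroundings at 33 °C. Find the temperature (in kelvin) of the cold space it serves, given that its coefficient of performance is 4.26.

T_C ≈ 248 K

T_H = 33 °C → 33 + 273.15 = 306.15 K.
COP_R = T_C/(T_H − T_C) ⇒ T_C = T_H·COP_R/(1 + COP_R) = 306.15 × 4.26/(1 + 4.26) = 248 K.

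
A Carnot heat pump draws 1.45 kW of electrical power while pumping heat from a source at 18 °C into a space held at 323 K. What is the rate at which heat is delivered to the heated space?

T_C = 18 °C → 18 + 273.15 = 291.15 K.
COP_HP = T_H/(T_H − T_C) = 323.00/31.85 = 10.1413.
Q_H = COP_HP · W = 10.1413 × 1.45 = 14.7 kW.

Q̇_H ≈ 14.7 kW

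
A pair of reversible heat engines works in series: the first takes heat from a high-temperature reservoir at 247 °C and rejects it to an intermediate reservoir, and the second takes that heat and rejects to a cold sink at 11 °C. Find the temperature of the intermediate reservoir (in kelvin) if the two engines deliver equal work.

T_H = 247 °C → 247 + 273.15 = 520.15 K.
T_C = 11 °C → 11 + 273.15 = 284.15 K.
For reversible stages Q_m = Q_H·(T_m/T_H). Setting W₁ = Q_H(1 − T_m/T_H) equal to W₂ = Q_m(1 − T_C/T_m) = Q_H·(T_m − T_C)/T_H gives T_H − T_m = T_m − T_C, so T_m = (T_H + T_C)/2 = (520.15 + 284.15)/2 = 402.1 K.

T_m ≈ 402.1 K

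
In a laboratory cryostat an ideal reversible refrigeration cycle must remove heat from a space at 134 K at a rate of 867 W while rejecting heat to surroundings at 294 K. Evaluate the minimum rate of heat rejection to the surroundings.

For a reversible cycle Q_H/Q_C = T_H/T_C, so Q_H = Q_C·T_H/T_C = 867 × 294.00/134.00 = 1902 W.

Q̇_H ≈ 1902 W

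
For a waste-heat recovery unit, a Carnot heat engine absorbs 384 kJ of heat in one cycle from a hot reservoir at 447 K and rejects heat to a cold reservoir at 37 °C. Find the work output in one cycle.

T_C = 37 °C → 37 + 273.15 = 310.15 K.
Carnot efficiency: η = 1 − T_C/T_H = 1 − 310.15/447.00 = 0.3062.
W = η·Q_H = 0.3062 × 384 = 118 kJ.

W ≈ 118 kJ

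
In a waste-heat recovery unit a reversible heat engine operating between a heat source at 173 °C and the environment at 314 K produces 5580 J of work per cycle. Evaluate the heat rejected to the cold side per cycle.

Q_C ≈ 13260 J

T_H = 173 °C → 173 + 273.15 = 446.15 K.
For a reversible engine, η = 1 − T_C/T_H = 1 − 314.00/446.15 = 0.2962.
Since Q_C/Q_H = T_C/T_H and Q_H = W/η, Q_C = W·T_C/(T_H − T_C) = 5580 × 314.00/132.15 = 13260 J.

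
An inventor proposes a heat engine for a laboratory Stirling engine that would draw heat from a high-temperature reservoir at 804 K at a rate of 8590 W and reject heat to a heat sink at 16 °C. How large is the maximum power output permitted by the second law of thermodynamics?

Ẇ_max ≈ 5500 W

T_C = 16 °C → 16 + 273.15 = 289.15 K.
By the Carnot theorem, η_max = 1 − T_C/T_H = 1 − 289.15/804.00 = 0.6404.
W_max = η_max · Q_H = 0.6404 × 8590 = 5500 W.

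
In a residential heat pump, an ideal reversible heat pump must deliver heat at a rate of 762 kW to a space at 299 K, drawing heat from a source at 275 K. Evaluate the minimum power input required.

Ẇ_in ≈ 61.2 kW

COP_HP = T_H/(T_H − T_C) = 299.00/24.00 = 12.4583.
W = Q_H/COP_HP = 762/12.4583 = 61.2 kW.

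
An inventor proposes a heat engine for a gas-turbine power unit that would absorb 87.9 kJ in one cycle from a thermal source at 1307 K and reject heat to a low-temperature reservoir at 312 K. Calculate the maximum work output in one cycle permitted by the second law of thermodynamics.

The second-law ceiling is the Carnot efficiency, η_max = 1 − T_C/T_H = 1 − 312.00/1307.00 = 0.7613.
W_max = η_max · Q_H = 0.7613 × 87.9 = 66.9 kJ.

W_max ≈ 66.9 kJ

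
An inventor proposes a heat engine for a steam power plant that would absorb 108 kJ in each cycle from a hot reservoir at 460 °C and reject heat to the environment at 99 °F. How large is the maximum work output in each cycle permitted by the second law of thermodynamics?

T_H = 460 °C → 460 + 273.15 = 733.15 K.
T_C = 99 °F → (99 − 32) × 5/9 = 37.22 °C = 310.37 K.
No engine can exceed the Carnot limit: η_max = 1 − T_C/T_H = 1 − 310.37/733.15 = 0.5767.
W_max = η_max · Q_H = 0.5767 × 108 = 62.28 kJ.

W_max ≈ 62.28 kJ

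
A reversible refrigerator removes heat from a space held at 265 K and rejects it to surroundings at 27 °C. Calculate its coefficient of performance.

T_H = 27 °C → 27 + 273.15 = 300.15 K.
Carnot COP: COP_R = T_C/(T_H − T_C) = 265.00/(300.15 − 265.00) = 7.54.

COP_R ≈ 7.54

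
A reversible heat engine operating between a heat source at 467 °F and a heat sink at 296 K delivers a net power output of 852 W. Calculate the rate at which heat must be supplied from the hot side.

T_H = 467 °F → (467 − 32) × 5/9 = 241.67 °C = 514.82 K.
Carnot efficiency: η = 1 − T_C/T_H = 1 − 296.00/514.82 = 0.4250.
Q_H = W/η = 852/0.4250 = 2000 W.

Q̇_H ≈ 2000 W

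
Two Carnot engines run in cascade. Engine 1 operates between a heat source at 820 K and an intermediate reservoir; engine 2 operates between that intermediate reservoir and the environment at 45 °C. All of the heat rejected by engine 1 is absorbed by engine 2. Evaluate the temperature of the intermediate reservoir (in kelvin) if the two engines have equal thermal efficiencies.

T_C = 45 °C → 45 + 273.15 = 318.15 K.
Equal efficiencies require 1 − T_m/T_H = 1 − T_C/T_m, i.e. T_m/T_H = T_C/T_m, so T_m = √(T_H·T_C) = √(820.00 × 318.15) = 511 K.

T_m ≈ 511 K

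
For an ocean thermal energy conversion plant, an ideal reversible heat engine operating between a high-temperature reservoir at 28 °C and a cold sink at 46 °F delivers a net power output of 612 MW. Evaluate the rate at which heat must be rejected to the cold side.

Q̇_C ≈ 8500 MW

T_H = 28 °C → 28 + 273.15 = 301.15 K.
T_C = 46 °F → (46 − 32) × 5/9 = 7.78 °C = 280.93 K.
For a reversible engine, η = 1 − T_C/T_H = 1 − 280.93/301.15 = 0.0671.
Since Q_C/Q_H = T_C/T_H and Q_H = W/η, Q_C = W·T_C/(T_H − T_C) = 612 × 280.93/20.22 = 8500 MW.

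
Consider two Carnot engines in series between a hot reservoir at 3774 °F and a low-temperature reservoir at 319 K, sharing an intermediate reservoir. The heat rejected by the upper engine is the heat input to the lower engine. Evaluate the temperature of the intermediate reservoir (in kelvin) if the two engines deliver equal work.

T_m ≈ 1340 K

T_H = 3774 °F → (3774 − 32) × 5/9 = 2078.89 °C = 2352.04 K.
For reversible stages Q_m = Q_H·(T_m/T_H). Setting W₁ = Q_H(1 − T_m/T_H) equal to W₂ = Q_m(1 − T_C/T_m) = Q_H·(T_m − T_C)/T_H gives T_H − T_m = T_m − T_C, so T_m = (T_H + T_C)/2 = (2352.04 + 319.00)/2 = 1340 K.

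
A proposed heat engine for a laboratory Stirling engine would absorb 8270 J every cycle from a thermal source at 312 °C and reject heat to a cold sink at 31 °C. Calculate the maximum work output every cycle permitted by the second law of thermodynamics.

T_H = 312 °C → 312 + 273.15 = 585.15 K.
T_C = 31 °C → 31 + 273.15 = 304.15 K.
No engine can exceed the Carnot limit: η_max = 1 − T_C/T_H = 1 − 304.15/585.15 = 0.4802.
W_max = η_max · Q_H = 0.4802 × 8270 = 3970 J.

W_max ≈ 3970 J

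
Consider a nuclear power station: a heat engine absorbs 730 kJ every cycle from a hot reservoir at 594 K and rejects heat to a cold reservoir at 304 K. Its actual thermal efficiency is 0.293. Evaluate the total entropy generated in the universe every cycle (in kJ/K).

W = η·Q_H = 0.293 × 730 = 213.9 kJ, so Q_C = Q_H − W = 516.1 kJ.
Reservoir entropy changes: ΔS_H = −Q_H/T_H = −730/594.00 = -1.229 kJ/K and ΔS_C = +Q_C/T_C = 516.1/304.00 = 1.698 kJ/K.
ΔS_univ = −Q_H/T_H + Q_C/T_C = 0.4688 kJ/K (> 0, since η = 0.293 < η_Carnot = 0.488).

ΔS_univ ≈ 0.4688 kJ/K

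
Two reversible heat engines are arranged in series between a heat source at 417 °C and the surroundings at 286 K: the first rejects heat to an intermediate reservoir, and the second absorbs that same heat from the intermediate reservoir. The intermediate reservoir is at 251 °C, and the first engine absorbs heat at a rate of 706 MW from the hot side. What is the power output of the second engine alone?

T_H = 417 °C → 417 + 273.15 = 690.15 K.
T_m = 251 °C → 251 + 273.15 = 524.15 K.
Heat entering the second stage: Q_m = Q_H·(T_m/T_H) = 706 × 524.15/690.15 = 536 MW.
Second-stage efficiency η₂ = 1 − T_C/T_m = 1 − 286.00/524.15 = 0.4544, so W₂ = η₂·Q_m = 244 MW.

Ẇ₂ ≈ 244 MW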